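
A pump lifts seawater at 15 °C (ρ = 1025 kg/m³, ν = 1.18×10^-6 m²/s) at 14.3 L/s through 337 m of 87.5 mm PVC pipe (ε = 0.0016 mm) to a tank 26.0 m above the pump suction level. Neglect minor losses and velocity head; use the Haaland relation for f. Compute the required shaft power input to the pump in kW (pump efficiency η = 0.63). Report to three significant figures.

P_shaft ≈ 9.99 kW

V = 4Q/(πD²) = 2.378 m/s; Re = 1.76×10^5; ε/D = 1.83×10^-5; f = 0.01599
h_f = f(L/D)V²/2g = 17.75 m
Total head H = z + h_f = 26.0 + 17.75 = 43.75 m
P_hyd = ρgQH = 1025·9.81·0.0143·43.75 = 6.291 kW
P_shaft = P_hyd/η = 6.291/0.63 = 9.986 kW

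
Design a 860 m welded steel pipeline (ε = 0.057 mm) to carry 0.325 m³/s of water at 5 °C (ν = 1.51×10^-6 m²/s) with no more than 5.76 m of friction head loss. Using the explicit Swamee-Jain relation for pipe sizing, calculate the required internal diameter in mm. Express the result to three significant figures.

D ≈ 457 mm

Swamee-Jain (Type III): D = 0.66·[ε^1.25·(LQ²/(gh_f))^4.75 + ν·Q^9.4·(L/(gh_f))^5.2]^0.04
LQ²/(gh_f) = 1.608; L/(gh_f) = 15.22
Term 1 = ε^1.25·(…)^4.75 = 4.72×10^-5; Term 2 = ν·Q^9.4·(…)^5.2 = 5.49×10^-5
D = 0.66·(4.72×10^-5 + 5.49×10^-5)^0.04 = 0.4570 m = 457 mm
Check: V = 1.98 m/s, Re = 6.00×10^5, f = 0.01448, h_f = 5.45 m ≈ 5.76 m ✓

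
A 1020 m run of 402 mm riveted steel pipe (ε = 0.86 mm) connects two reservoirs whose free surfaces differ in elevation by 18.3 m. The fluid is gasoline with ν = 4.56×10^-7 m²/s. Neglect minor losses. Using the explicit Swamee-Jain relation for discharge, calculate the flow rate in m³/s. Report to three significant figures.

Swamee-Jain (Type II): Q = -0.965·√(gD⁵h_f/L)·ln[ε/(3.7D) + √(3.17ν²L/(gD³h_f))]
√(gD⁵h_f/L) = √(9.81·0.402⁵·18.3/1020) = 0.04299
ε/(3.7D) = 5.78×10^-4; √(3.17ν²L/(gD³h_f)) = 7.59×10^-6
Q = -0.965·0.04299·ln(5.858×10^-4) = 0.3087 m³/s
Check: V = 2.43 m/s, Re = 2.14×10^6, f = 0.02397, h_f = 18.3 m ≈ 18.3 m ✓

Q ≈ 0.309 m³/s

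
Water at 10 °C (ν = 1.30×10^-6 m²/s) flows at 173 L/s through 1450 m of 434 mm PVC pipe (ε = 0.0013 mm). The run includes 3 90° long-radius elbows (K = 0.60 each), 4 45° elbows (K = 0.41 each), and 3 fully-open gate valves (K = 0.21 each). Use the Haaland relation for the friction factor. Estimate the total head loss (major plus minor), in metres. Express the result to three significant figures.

V = 4Q/(πD²) = 1.169 m/s; V²/2g = 0.06970 m
Re = 3.90×10^5, ε/D = 3.00×10^-6 → f = 0.01369 (Haaland)
Major: h_f = f(L/D)·V²/2g = 0.01369·3341·0.06970 = 3.188 m
Minor: ΣK = 4.07; h_m = ΣK·V²/2g = 0.2837 m
Total H_L = 3.188 + 0.2837 = 3.471 m

H_L ≈ 3.47 m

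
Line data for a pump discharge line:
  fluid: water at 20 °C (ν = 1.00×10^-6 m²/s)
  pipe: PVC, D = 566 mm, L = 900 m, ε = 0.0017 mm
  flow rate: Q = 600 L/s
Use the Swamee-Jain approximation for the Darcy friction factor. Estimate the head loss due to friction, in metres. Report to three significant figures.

V = 4Q/(πD²) = 4·0.600/(π·0.566²) = 2.385 m/s
Re = VD/ν = 2.385·0.566/1.00×10^-6 = 1.35×10^6 → turbulent
ε/D = 0.0017/566 = 3.00×10^-6
Swamee-Jain: f = 0.01113
h_f = f(L/D)V²/(2g) = 0.01113·(900/0.566)·2.385²/(2·9.81) = 5.131 m

h_f ≈ 5.13 m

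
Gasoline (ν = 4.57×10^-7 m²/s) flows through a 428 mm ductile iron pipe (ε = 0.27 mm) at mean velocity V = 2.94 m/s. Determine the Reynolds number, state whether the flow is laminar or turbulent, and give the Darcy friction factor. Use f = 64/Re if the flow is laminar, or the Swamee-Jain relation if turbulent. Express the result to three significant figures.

Re ≈ 2.75×10^6; turbulent; f ≈ 0.0178

Re = VD/ν = 2.940·0.428/4.57×10^-7 = 2.75×10^6
Re > 4000 → turbulent; ε/D = 6.31×10^-4
Swamee-Jain: f = 0.01782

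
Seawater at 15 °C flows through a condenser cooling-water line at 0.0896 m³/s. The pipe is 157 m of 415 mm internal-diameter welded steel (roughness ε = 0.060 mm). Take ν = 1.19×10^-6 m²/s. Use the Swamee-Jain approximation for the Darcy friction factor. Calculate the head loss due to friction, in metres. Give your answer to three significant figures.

V = 4Q/(πD²) = 4·0.0896/(π·0.415²) = 0.6624 m/s
Re = VD/ν = 0.6624·0.415/1.19×10^-6 = 2.31×10^5 → turbulent
ε/D = 0.060/415 = 1.45×10^-4
Swamee-Jain: f = 0.01640
h_f = f(L/D)V²/(2g) = 0.01640·(157/0.415)·0.6624²/(2·9.81) = 0.1387 m

h_f ≈ 0.139 m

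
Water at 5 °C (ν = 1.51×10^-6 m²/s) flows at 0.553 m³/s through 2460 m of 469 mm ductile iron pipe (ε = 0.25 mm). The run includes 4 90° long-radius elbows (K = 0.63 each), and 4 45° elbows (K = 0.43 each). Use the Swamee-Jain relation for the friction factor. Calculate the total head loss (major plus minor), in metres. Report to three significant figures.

V = 4Q/(πD²) = 3.201 m/s; V²/2g = 0.5223 m
Re = 9.94×10^5, ε/D = 5.33×10^-4 → f = 0.01752 (Swamee-Jain)
Major: h_f = f(L/D)·V²/2g = 0.01752·5245·0.5223 = 48.00 m
Minor: ΣK = 4.24; h_m = ΣK·V²/2g = 2.214 m
Total H_L = 48.00 + 2.214 = 50.21 m

H_L ≈ 50.2 m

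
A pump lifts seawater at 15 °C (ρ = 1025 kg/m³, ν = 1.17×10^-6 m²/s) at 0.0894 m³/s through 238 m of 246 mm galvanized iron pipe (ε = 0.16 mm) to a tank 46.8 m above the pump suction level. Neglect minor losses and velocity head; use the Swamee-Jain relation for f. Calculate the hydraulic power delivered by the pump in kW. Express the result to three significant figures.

P_hyd ≈ 45.0 kW

V = 4Q/(πD²) = 1.881 m/s; Re = 3.95×10^5; ε/D = 6.50×10^-4; f = 0.01886
h_f = f(L/D)V²/2g = 3.290 m
Total head H = z + h_f = 46.8 + 3.290 = 50.09 m
P_hyd = ρgQH = 1025·9.81·0.0894·50.09 = 45.03 kW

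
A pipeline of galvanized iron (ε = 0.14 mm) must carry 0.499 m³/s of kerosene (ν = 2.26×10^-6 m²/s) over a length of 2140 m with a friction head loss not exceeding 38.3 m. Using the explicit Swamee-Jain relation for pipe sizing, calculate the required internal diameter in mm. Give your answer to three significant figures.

Swamee-Jain (Type III): D = 0.66·[ε^1.25·(LQ²/(gh_f))^4.75 + ν·Q^9.4·(L/(gh_f))^5.2]^0.04
LQ²/(gh_f) = 1.418; L/(gh_f) = 5.696
Term 1 = ε^1.25·(…)^4.75 = 8.01×10^-5; Term 2 = ν·Q^9.4·(…)^5.2 = 2.79×10^-5
D = 0.66·(8.01×10^-5 + 2.79×10^-5)^0.04 = 0.4580 m = 458 mm
Check: V = 3.03 m/s, Re = 6.14×10^5, f = 0.01620, h_f = 35.4 m ≈ 38.3 m ✓

D ≈ 458 mm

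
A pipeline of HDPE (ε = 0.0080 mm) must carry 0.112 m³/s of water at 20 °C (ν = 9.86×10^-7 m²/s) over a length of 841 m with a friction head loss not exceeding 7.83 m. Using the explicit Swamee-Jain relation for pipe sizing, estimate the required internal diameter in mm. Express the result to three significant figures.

D ≈ 275 mm

Swamee-Jain (Type III): D = 0.66·[ε^1.25·(LQ²/(gh_f))^4.75 + ν·Q^9.4·(L/(gh_f))^5.2]^0.04
LQ²/(gh_f) = 0.1373; L/(gh_f) = 10.95
Term 1 = ε^1.25·(…)^4.75 = 3.42×10^-11; Term 2 = ν·Q^9.4·(…)^5.2 = 2.89×10^-10
D = 0.66·(3.42×10^-11 + 2.89×10^-10)^0.04 = 0.2754 m = 275 mm
Check: V = 1.88 m/s, Re = 5.25×10^5, f = 0.01344, h_f = 7.40 m ≈ 7.83 m ✓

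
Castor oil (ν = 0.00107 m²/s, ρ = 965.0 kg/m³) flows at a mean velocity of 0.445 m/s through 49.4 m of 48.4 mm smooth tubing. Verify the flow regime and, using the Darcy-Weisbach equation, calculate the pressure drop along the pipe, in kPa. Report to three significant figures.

Δp ≈ 310 kPa

Re = VD/ν = 0.445·0.04840/0.00107 = 20.1 → laminar (Re < 2300)
f = 64/Re = 3.179
h_f = f(L/D)V²/(2g) = 3.179·(49.4/0.04840)·0.445²/(2·9.81) = 32.75 m
Δp = ρg·h_f = 965.0·9.81·32.75 = 310.1 kPa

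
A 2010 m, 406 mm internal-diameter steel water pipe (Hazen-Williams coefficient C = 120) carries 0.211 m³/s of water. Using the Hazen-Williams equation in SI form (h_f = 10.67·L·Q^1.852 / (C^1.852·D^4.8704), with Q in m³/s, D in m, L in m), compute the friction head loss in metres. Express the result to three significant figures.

h_f ≈ 13.7 m

h_f = 10.67·2010·0.211^1.852 / (120^1.852·0.406^4.8704) = 13.67 m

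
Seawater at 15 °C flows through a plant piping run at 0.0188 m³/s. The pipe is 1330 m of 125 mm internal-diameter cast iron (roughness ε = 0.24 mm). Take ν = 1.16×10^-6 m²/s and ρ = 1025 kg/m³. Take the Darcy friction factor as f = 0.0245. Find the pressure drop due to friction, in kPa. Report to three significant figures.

Δp ≈ 314 kPa

V = 4Q/(πD²) = 4·0.0188/(π·0.125²) = 1.532 m/s
h_f = f(L/D)V²/(2g) = 0.02450·(1330/0.125)·1.532²/(2·9.81) = 31.18 m
Δp = ρg·h_f = 1025·9.81·31.18 = 313.5 kPa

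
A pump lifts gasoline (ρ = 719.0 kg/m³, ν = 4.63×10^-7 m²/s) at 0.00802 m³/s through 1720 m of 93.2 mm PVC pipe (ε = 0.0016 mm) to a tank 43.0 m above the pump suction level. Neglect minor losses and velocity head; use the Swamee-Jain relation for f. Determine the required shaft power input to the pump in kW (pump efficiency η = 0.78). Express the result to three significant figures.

V = 4Q/(πD²) = 1.176 m/s; Re = 2.37×10^5; ε/D = 1.72×10^-5; f = 0.01521
h_f = f(L/D)V²/2g = 19.77 m
Total head H = z + h_f = 43.0 + 19.77 = 62.77 m
P_hyd = ρgQH = 719.0·9.81·0.00802·62.77 = 3.551 kW
P_shaft = P_hyd/η = 3.551/0.78 = 4.552 kW

P_shaft ≈ 4.55 kW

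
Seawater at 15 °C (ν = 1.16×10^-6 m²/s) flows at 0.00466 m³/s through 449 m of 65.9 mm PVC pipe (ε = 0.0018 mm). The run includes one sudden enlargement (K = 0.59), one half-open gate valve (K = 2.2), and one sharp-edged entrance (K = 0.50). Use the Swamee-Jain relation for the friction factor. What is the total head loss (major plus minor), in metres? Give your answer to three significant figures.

H_L ≈ 12.6 m

V = 4Q/(πD²) = 1.366 m/s; V²/2g = 0.09514 m
Re = 7.76×10^4, ε/D = 2.73×10^-5 → f = 0.01899 (Swamee-Jain)
Major: h_f = f(L/D)·V²/2g = 0.01899·6813·0.09514 = 12.31 m
Minor: ΣK = 3.29; h_m = ΣK·V²/2g = 0.3130 m
Total H_L = 12.31 + 0.3130 = 12.62 m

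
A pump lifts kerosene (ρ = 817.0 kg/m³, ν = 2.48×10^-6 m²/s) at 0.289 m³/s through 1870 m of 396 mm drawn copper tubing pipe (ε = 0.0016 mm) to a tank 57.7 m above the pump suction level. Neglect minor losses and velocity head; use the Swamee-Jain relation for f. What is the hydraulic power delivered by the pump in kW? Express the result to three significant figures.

P_hyd ≈ 176 kW

V = 4Q/(πD²) = 2.346 m/s; Re = 3.75×10^5; ε/D = 4.04×10^-6; f = 0.01385
h_f = f(L/D)V²/2g = 18.35 m
Total head H = z + h_f = 57.7 + 18.35 = 76.05 m
P_hyd = ρgQH = 817.0·9.81·0.289·76.05 = 176.2 kW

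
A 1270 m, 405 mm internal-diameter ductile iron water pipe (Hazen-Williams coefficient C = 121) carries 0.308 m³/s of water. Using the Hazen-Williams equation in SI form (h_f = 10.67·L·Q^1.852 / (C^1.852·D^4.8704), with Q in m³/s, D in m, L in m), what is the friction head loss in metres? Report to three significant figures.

h_f = 10.67·1270·0.308^1.852 / (121^1.852·0.405^4.8704) = 17.35 m

h_f ≈ 17.3 m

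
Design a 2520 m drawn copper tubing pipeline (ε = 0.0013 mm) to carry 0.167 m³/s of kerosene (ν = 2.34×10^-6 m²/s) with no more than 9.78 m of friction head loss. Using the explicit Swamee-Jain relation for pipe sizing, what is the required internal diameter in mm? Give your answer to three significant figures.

D ≈ 396 mm

Swamee-Jain (Type III): D = 0.66·[ε^1.25·(LQ²/(gh_f))^4.75 + ν·Q^9.4·(L/(gh_f))^5.2]^0.04
LQ²/(gh_f) = 0.7325; L/(gh_f) = 26.27
Term 1 = ε^1.25·(…)^4.75 = 1.00×10^-8; Term 2 = ν·Q^9.4·(…)^5.2 = 2.78×10^-6
D = 0.66·(1.00×10^-8 + 2.78×10^-6)^0.04 = 0.3957 m = 396 mm
Check: V = 1.36 m/s, Re = 2.30×10^5, f = 0.01515, h_f = 9.07 m ≈ 9.78 m ✓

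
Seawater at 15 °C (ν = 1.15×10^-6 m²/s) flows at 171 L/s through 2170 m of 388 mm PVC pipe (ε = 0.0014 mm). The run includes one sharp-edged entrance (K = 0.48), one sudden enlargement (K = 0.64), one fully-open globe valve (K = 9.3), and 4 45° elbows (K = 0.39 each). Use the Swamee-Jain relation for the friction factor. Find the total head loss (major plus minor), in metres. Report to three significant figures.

V = 4Q/(πD²) = 1.446 m/s; V²/2g = 0.1066 m
Re = 4.88×10^5, ε/D = 3.61×10^-6 → f = 0.01321 (Swamee-Jain)
Major: h_f = f(L/D)·V²/2g = 0.01321·5593·0.1066 = 7.874 m
Minor: ΣK = 12.0; h_m = ΣK·V²/2g = 1.277 m
Total H_L = 7.874 + 1.277 = 9.151 m

H_L ≈ 9.15 m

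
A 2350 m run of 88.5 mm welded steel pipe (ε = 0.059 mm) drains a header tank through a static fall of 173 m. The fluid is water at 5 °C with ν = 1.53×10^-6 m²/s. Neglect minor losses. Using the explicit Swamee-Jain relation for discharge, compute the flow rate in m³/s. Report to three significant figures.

Q ≈ 0.0155 m³/s

Swamee-Jain (Type II): Q = -0.965·√(gD⁵h_f/L)·ln[ε/(3.7D) + √(3.17ν²L/(gD³h_f))]
√(gD⁵h_f/L) = √(9.81·0.0885⁵·173/2350) = 0.001980
ε/(3.7D) = 1.80×10^-4; √(3.17ν²L/(gD³h_f)) = 1.22×10^-4
Q = -0.965·0.001980·ln(3.019×10^-4) = 0.01549 m³/s
Check: V = 2.52 m/s, Re = 1.46×10^5, f = 0.02030, h_f = 174 m ≈ 173 m ✓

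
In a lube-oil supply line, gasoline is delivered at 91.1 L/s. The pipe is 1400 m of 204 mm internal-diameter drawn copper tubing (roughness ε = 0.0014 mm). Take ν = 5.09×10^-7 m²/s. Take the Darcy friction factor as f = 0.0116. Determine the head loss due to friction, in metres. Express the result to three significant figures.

h_f ≈ 31.5 m

V = 4Q/(πD²) = 4·0.0911/(π·0.204²) = 2.787 m/s
h_f = f(L/D)V²/(2g) = 0.01160·(1400/0.204)·2.787²/(2·9.81) = 31.52 m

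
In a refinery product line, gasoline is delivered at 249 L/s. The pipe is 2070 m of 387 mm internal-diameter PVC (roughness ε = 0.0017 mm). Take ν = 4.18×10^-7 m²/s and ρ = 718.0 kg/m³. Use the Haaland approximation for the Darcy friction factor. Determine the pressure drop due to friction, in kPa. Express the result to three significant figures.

V = 4Q/(πD²) = 4·0.249/(π·0.387²) = 2.117 m/s
Re = VD/ν = 2.117·0.387/4.18×10^-7 = 1.96×10^6 → turbulent
ε/D = 0.0017/387 = 4.39×10^-6
Haaland: f = 0.01050
h_f = f(L/D)V²/(2g) = 0.01050·(2070/0.387)·2.117²/(2·9.81) = 12.83 m
Δp = ρg·h_f = 718.0·9.81·12.83 = 90.34 kPa

Δp ≈ 90.3 kPa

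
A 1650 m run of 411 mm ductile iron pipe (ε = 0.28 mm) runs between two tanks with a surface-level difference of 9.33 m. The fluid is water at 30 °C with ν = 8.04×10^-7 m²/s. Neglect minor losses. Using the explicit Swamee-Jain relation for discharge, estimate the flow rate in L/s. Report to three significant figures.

Q ≈ 209 L/s

Swamee-Jain (Type II): Q = -0.965·√(gD⁵h_f/L)·ln[ε/(3.7D) + √(3.17ν²L/(gD³h_f))]
√(gD⁵h_f/L) = √(9.81·0.411⁵·9.33/1650) = 0.02551
ε/(3.7D) = 1.84×10^-4; √(3.17ν²L/(gD³h_f)) = 2.31×10^-5
Q = -0.965·0.02551·ln(2.072×10^-4) = 0.2088 m³/s
Check: V = 1.57 m/s, Re = 8.04×10^5, f = 0.01852, h_f = 9.38 m ≈ 9.33 m ✓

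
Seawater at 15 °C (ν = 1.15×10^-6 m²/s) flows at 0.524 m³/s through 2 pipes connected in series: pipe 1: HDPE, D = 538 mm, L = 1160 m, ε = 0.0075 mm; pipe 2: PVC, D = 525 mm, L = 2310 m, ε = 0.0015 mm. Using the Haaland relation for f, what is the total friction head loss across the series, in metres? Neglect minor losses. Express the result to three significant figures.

Pipe 1: V = 2.305 m/s, Re = 1.08×10^6, ε/D = 1.39×10^-5, f = 0.01171, h_1 = f(L/D)V²/2g = 6.838 m
Pipe 2: V = 2.421 m/s, Re = 1.11×10^6, ε/D = 2.86×10^-6, f = 0.01144, h_2 = f(L/D)V²/2g = 15.04 m
Series → Q common, losses add: H = Σh = 21.88 m

H ≈ 21.9 m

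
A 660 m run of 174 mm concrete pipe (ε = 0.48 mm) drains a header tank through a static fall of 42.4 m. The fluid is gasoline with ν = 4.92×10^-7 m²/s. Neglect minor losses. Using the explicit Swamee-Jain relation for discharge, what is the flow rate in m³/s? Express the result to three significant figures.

Q ≈ 0.0695 m³/s

Swamee-Jain (Type II): Q = -0.965·√(gD⁵h_f/L)·ln[ε/(3.7D) + √(3.17ν²L/(gD³h_f))]
√(gD⁵h_f/L) = √(9.81·0.174⁵·42.4/660) = 0.01003
ε/(3.7D) = 7.46×10^-4; √(3.17ν²L/(gD³h_f)) = 1.52×10^-5
Q = -0.965·0.01003·ln(7.608×10^-4) = 0.06948 m³/s
Check: V = 2.92 m/s, Re = 1.03×10^6, f = 0.02577, h_f = 42.5 m ≈ 42.4 m ✓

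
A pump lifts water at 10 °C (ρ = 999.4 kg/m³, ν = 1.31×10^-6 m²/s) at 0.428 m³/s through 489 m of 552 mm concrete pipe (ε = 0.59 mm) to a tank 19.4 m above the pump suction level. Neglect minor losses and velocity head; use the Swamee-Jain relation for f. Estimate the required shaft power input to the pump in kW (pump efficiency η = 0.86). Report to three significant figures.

V = 4Q/(πD²) = 1.788 m/s; Re = 7.54×10^5; ε/D = 0.00107; f = 0.02044
h_f = f(L/D)V²/2g = 2.952 m
Total head H = z + h_f = 19.4 + 2.952 = 22.35 m
P_hyd = ρgQH = 999.4·9.81·0.428·22.35 = 93.79 kW
P_shaft = P_hyd/η = 93.79/0.86 = 109.1 kW

P_shaft ≈ 109 kW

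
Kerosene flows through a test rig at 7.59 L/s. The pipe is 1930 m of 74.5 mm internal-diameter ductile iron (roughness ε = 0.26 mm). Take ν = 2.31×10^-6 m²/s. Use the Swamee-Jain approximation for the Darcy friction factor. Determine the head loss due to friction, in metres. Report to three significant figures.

h_f ≈ 119 m

V = 4Q/(πD²) = 4·0.00759/(π·0.0745²) = 1.741 m/s
Re = VD/ν = 1.741·0.0745/2.31×10^-6 = 5.62×10^4 → turbulent
ε/D = 0.26/74.5 = 0.00349
Swamee-Jain: f = 0.02965
h_f = f(L/D)V²/(2g) = 0.02965·(1930/0.0745)·1.741²/(2·9.81) = 118.7 m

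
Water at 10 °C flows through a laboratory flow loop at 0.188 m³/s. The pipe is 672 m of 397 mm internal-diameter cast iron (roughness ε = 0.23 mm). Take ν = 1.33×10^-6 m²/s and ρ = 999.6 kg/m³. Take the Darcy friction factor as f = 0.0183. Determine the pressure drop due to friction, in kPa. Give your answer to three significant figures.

V = 4Q/(πD²) = 4·0.188/(π·0.397²) = 1.519 m/s
h_f = f(L/D)V²/(2g) = 0.01830·(672/0.397)·1.519²/(2·9.81) = 3.642 m
Δp = ρg·h_f = 999.6·9.81·3.642 = 35.71 kPa

Δp ≈ 35.7 kPa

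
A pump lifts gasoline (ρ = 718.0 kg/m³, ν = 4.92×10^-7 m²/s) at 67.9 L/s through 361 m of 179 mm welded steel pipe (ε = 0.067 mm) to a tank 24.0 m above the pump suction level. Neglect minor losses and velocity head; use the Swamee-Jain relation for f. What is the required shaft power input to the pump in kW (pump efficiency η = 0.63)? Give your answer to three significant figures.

V = 4Q/(πD²) = 2.698 m/s; Re = 9.82×10^5; ε/D = 3.74×10^-4; f = 0.01639
h_f = f(L/D)V²/2g = 12.27 m
Total head H = z + h_f = 24.0 + 12.27 = 36.27 m
P_hyd = ρgQH = 718.0·9.81·0.0679·36.27 = 17.35 kW
P_shaft = P_hyd/η = 17.35/0.63 = 27.53 kW

P_shaft ≈ 27.5 kW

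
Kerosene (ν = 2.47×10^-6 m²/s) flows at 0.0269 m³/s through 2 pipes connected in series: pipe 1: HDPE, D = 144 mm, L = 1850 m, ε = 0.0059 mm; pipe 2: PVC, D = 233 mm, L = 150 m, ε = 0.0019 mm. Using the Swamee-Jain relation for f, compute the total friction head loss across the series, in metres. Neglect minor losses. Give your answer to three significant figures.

H ≈ 32.9 m

Pipe 1: V = 1.652 m/s, Re = 9.63×10^4, ε/D = 4.10×10^-5, f = 0.01825, h_1 = f(L/D)V²/2g = 32.60 m
Pipe 2: V = 0.6309 m/s, Re = 5.95×10^4, ε/D = 8.15×10^-6, f = 0.02001, h_2 = f(L/D)V²/2g = 0.2613 m
Series → Q common, losses add: H = Σh = 32.86 m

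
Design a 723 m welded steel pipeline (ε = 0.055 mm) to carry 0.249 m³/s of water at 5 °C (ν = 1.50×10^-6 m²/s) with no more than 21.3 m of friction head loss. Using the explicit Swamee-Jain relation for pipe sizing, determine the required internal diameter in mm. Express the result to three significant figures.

Swamee-Jain (Type III): D = 0.66·[ε^1.25·(LQ²/(gh_f))^4.75 + ν·Q^9.4·(L/(gh_f))^5.2]^0.04
LQ²/(gh_f) = 0.2145; L/(gh_f) = 3.460
Term 1 = ε^1.25·(…)^4.75 = 3.16×10^-9; Term 2 = ν·Q^9.4·(…)^5.2 = 2.01×10^-9
D = 0.66·(3.16×10^-9 + 2.01×10^-9)^0.04 = 0.3077 m = 308 mm
Check: V = 3.35 m/s, Re = 6.87×10^5, f = 0.01491, h_f = 20.0 m ≈ 21.3 m ✓

D ≈ 308 mm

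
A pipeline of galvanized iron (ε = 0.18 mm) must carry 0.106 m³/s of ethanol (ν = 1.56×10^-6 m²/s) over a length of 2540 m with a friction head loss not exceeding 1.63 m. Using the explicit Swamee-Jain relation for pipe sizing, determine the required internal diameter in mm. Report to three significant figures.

Swamee-Jain (Type III): D = 0.66·[ε^1.25·(LQ²/(gh_f))^4.75 + ν·Q^9.4·(L/(gh_f))^5.2]^0.04
LQ²/(gh_f) = 1.785; L/(gh_f) = 158.8
Term 1 = ε^1.25·(…)^4.75 = 3.27×10^-4; Term 2 = ν·Q^9.4·(…)^5.2 = 2.99×10^-4
D = 0.66·(3.27×10^-4 + 2.99×10^-4)^0.04 = 0.4914 m = 491 mm
Check: V = 0.559 m/s, Re = 1.76×10^5, f = 0.01844, h_f = 1.52 m ≈ 1.63 m ✓

D ≈ 491 mm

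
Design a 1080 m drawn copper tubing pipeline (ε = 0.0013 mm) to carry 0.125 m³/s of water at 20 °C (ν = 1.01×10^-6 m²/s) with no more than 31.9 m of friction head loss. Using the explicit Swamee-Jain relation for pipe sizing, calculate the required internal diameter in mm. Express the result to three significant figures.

D ≈ 225 mm

Swamee-Jain (Type III): D = 0.66·[ε^1.25·(LQ²/(gh_f))^4.75 + ν·Q^9.4·(L/(gh_f))^5.2]^0.04
LQ²/(gh_f) = 0.05392; L/(gh_f) = 3.451
Term 1 = ε^1.25·(…)^4.75 = 4.15×10^-14; Term 2 = ν·Q^9.4·(…)^5.2 = 2.05×10^-12
D = 0.66·(4.15×10^-14 + 2.05×10^-12)^0.04 = 0.2251 m = 225 mm
Check: V = 3.14 m/s, Re = 7.00×10^5, f = 0.01245, h_f = 30.0 m ≈ 31.9 m ✓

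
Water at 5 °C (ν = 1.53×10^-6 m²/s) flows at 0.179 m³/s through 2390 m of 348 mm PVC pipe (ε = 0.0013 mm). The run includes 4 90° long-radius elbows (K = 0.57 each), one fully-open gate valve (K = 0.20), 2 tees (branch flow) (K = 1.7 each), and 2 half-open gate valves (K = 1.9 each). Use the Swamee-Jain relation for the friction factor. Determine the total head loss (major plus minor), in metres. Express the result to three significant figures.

V = 4Q/(πD²) = 1.882 m/s; V²/2g = 0.1805 m
Re = 4.28×10^5, ε/D = 3.74×10^-6 → f = 0.01352 (Swamee-Jain)
Major: h_f = f(L/D)·V²/2g = 0.01352·6868·0.1805 = 16.76 m
Minor: ΣK = 9.68; h_m = ΣK·V²/2g = 1.747 m
Total H_L = 16.76 + 1.747 = 18.51 m

H_L ≈ 18.5 m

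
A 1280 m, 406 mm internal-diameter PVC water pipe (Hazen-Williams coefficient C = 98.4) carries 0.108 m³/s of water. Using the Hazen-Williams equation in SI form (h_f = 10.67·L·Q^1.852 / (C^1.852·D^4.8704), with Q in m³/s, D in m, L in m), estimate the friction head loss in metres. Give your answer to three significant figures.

h_f = 10.67·1280·0.108^1.852 / (98.4^1.852·0.406^4.8704) = 3.638 m

h_f ≈ 3.64 m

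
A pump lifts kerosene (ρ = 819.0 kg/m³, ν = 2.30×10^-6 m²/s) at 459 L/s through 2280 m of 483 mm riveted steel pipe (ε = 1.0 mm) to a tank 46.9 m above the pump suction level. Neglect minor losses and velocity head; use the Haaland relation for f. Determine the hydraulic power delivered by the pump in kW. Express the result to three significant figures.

P_hyd ≈ 307 kW

V = 4Q/(πD²) = 2.505 m/s; Re = 5.26×10^5; ε/D = 0.00207; f = 0.02398
h_f = f(L/D)V²/2g = 36.21 m
Total head H = z + h_f = 46.9 + 36.21 = 83.11 m
P_hyd = ρgQH = 819.0·9.81·0.459·83.11 = 306.5 kW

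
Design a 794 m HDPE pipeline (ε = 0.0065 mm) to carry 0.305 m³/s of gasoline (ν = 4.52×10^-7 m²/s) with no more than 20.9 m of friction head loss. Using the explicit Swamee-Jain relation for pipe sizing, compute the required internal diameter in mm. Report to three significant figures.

Swamee-Jain (Type III): D = 0.66·[ε^1.25·(LQ²/(gh_f))^4.75 + ν·Q^9.4·(L/(gh_f))^5.2]^0.04
LQ²/(gh_f) = 0.3603; L/(gh_f) = 3.873
Term 1 = ε^1.25·(…)^4.75 = 2.57×10^-9; Term 2 = ν·Q^9.4·(…)^5.2 = 7.33×10^-9
D = 0.66·(2.57×10^-9 + 7.33×10^-9)^0.04 = 0.3158 m = 316 mm
Check: V = 3.89 m/s, Re = 2.72×10^6, f = 0.01072, h_f = 20.8 m ≈ 20.9 m ✓

D ≈ 316 mm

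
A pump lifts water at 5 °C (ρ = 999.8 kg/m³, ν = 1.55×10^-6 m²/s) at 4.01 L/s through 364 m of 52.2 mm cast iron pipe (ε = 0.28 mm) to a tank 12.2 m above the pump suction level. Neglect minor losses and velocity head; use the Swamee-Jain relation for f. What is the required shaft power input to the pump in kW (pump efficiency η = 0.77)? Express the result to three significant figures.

P_shaft ≈ 2.71 kW

V = 4Q/(πD²) = 1.874 m/s; Re = 6.31×10^4; ε/D = 0.00536; f = 0.03274
h_f = f(L/D)V²/2g = 40.85 m
Total head H = z + h_f = 12.2 + 40.85 = 53.05 m
P_hyd = ρgQH = 999.8·9.81·0.00401·53.05 = 2.087 kW
P_shaft = P_hyd/η = 2.087/0.77 = 2.710 kW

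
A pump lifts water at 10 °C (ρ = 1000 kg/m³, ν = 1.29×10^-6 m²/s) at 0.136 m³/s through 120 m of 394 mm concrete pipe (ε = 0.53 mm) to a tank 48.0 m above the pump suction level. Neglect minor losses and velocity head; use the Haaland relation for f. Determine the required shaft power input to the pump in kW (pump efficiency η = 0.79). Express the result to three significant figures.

P_shaft ≈ 81.8 kW

V = 4Q/(πD²) = 1.115 m/s; Re = 3.41×10^5; ε/D = 0.00135; f = 0.02179
h_f = f(L/D)V²/2g = 0.4209 m
Total head H = z + h_f = 48.0 + 0.4209 = 48.42 m
P_hyd = ρgQH = 1000·9.81·0.136·48.42 = 64.60 kW
P_shaft = P_hyd/η = 64.60/0.79 = 81.77 kW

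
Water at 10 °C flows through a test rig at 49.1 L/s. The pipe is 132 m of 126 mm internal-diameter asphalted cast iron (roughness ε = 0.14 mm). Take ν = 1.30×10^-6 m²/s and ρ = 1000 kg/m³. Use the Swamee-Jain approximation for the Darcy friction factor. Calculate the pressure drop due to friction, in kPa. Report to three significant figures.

Δp ≈ 171 kPa

V = 4Q/(πD²) = 4·0.0491/(π·0.126²) = 3.938 m/s
Re = VD/ν = 3.938·0.126/1.30×10^-6 = 3.82×10^5 → turbulent
ε/D = 0.14/126 = 0.00111
Swamee-Jain: f = 0.02100
h_f = f(L/D)V²/(2g) = 0.02100·(132/0.126)·3.938²/(2·9.81) = 17.39 m
Δp = ρg·h_f = 1000·9.81·17.39 = 170.6 kPa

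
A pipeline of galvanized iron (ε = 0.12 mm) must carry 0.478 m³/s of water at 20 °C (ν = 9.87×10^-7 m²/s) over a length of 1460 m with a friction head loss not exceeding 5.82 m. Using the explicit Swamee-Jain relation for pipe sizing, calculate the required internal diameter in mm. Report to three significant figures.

D ≈ 595 mm

Swamee-Jain (Type III): D = 0.66·[ε^1.25·(LQ²/(gh_f))^4.75 + ν·Q^9.4·(L/(gh_f))^5.2]^0.04
LQ²/(gh_f) = 5.843; L/(gh_f) = 25.57
Term 1 = ε^1.25·(…)^4.75 = 0.0550; Term 2 = ν·Q^9.4·(…)^5.2 = 0.0200
D = 0.66·(0.0550 + 0.0200)^0.04 = 0.5950 m = 595 mm
Check: V = 1.72 m/s, Re = 1.04×10^6, f = 0.01476, h_f = 5.45 m ≈ 5.82 m ✓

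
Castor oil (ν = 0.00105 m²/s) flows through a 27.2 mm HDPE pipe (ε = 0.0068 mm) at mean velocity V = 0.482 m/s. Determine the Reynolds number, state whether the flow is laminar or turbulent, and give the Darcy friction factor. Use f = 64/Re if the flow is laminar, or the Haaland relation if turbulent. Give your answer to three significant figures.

Re ≈ 12.5; laminar; f = 64/Re ≈ 5.13

Re = VD/ν = 0.4820·0.0272/0.00105 = 12.5
Re < 2300 → laminar → f = 64/Re = 5.126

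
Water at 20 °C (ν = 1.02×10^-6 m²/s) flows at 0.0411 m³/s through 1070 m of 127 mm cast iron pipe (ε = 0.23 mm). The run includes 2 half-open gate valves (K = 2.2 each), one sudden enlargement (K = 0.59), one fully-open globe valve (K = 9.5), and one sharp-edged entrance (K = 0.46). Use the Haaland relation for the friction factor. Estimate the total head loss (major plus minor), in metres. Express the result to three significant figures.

V = 4Q/(πD²) = 3.244 m/s; V²/2g = 0.5365 m
Re = 4.04×10^5, ε/D = 0.00181 → f = 0.02329 (Haaland)
Major: h_f = f(L/D)·V²/2g = 0.02329·8425·0.5365 = 105.3 m
Minor: ΣK = 15.0; h_m = ΣK·V²/2g = 8.021 m
Total H_L = 105.3 + 8.021 = 113.3 m

H_L ≈ 113 m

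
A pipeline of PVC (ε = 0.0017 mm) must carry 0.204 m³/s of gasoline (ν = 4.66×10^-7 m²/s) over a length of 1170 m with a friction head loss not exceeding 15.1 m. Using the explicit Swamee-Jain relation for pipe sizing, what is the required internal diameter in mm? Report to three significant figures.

D ≈ 312 mm

Swamee-Jain (Type III): D = 0.66·[ε^1.25·(LQ²/(gh_f))^4.75 + ν·Q^9.4·(L/(gh_f))^5.2]^0.04
LQ²/(gh_f) = 0.3287; L/(gh_f) = 7.898
Term 1 = ε^1.25·(…)^4.75 = 3.11×10^-10; Term 2 = ν·Q^9.4·(…)^5.2 = 7.02×10^-9
D = 0.66·(3.11×10^-10 + 7.02×10^-9)^0.04 = 0.3120 m = 312 mm
Check: V = 2.67 m/s, Re = 1.79×10^6, f = 0.01075, h_f = 14.6 m ≈ 15.1 m ✓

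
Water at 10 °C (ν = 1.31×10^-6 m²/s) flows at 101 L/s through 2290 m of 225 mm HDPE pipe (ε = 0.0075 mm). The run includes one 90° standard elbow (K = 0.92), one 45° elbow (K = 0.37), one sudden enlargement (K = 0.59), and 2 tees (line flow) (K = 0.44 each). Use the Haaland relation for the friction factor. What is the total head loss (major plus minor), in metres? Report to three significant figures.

H_L ≈ 46.9 m

V = 4Q/(πD²) = 2.540 m/s; V²/2g = 0.3289 m
Re = 4.36×10^5, ε/D = 3.33×10^-5 → f = 0.01375 (Haaland)
Major: h_f = f(L/D)·V²/2g = 0.01375·10178·0.3289 = 46.04 m
Minor: ΣK = 2.76; h_m = ΣK·V²/2g = 0.9077 m
Total H_L = 46.04 + 0.9077 = 46.95 m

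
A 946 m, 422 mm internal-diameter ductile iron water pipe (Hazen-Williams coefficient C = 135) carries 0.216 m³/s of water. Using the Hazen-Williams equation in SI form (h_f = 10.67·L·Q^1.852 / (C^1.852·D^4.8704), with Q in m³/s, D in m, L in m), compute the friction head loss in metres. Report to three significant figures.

h_f ≈ 4.48 m

h_f = 10.67·946·0.216^1.852 / (135^1.852·0.422^4.8704) = 4.477 m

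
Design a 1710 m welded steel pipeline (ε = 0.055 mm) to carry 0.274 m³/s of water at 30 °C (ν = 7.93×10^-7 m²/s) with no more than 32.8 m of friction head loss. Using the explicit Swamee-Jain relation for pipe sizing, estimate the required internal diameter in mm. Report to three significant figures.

D ≈ 344 mm

Swamee-Jain (Type III): D = 0.66·[ε^1.25·(LQ²/(gh_f))^4.75 + ν·Q^9.4·(L/(gh_f))^5.2]^0.04
LQ²/(gh_f) = 0.3990; L/(gh_f) = 5.314
Term 1 = ε^1.25·(…)^4.75 = 6.03×10^-8; Term 2 = ν·Q^9.4·(…)^5.2 = 2.43×10^-8
D = 0.66·(6.03×10^-8 + 2.43×10^-8)^0.04 = 0.3441 m = 344 mm
Check: V = 2.95 m/s, Re = 1.28×10^6, f = 0.01410, h_f = 31.0 m ≈ 32.8 m ✓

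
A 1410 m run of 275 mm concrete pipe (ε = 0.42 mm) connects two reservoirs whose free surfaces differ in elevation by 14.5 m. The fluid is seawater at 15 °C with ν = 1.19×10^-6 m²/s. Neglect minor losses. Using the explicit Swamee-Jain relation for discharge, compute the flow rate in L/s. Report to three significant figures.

Q ≈ 93.4 L/s

Swamee-Jain (Type II): Q = -0.965·√(gD⁵h_f/L)·ln[ε/(3.7D) + √(3.17ν²L/(gD³h_f))]
√(gD⁵h_f/L) = √(9.81·0.275⁵·14.5/1410) = 0.01260
ε/(3.7D) = 4.13×10^-4; √(3.17ν²L/(gD³h_f)) = 4.63×10^-5
Q = -0.965·0.01260·ln(4.590×10^-4) = 0.09343 m³/s
Check: V = 1.57 m/s, Re = 3.64×10^5, f = 0.02257, h_f = 14.6 m ≈ 14.5 m ✓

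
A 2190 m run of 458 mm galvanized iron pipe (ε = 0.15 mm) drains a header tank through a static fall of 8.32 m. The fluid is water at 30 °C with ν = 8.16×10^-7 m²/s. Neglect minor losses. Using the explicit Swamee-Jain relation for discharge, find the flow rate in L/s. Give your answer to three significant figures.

Q ≈ 240 L/s

Swamee-Jain (Type II): Q = -0.965·√(gD⁵h_f/L)·ln[ε/(3.7D) + √(3.17ν²L/(gD³h_f))]
√(gD⁵h_f/L) = √(9.81·0.458⁵·8.32/2190) = 0.02741
ε/(3.7D) = 8.85×10^-5; √(3.17ν²L/(gD³h_f)) = 2.43×10^-5
Q = -0.965·0.02741·ln(1.128×10^-4) = 0.2404 m³/s
Check: V = 1.46 m/s, Re = 8.19×10^5, f = 0.01614, h_f = 8.37 m ≈ 8.32 m ✓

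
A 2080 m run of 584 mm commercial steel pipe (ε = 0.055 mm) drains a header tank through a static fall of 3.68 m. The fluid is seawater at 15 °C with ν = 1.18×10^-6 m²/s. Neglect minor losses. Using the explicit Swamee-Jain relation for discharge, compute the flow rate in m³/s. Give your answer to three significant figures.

Swamee-Jain (Type II): Q = -0.965·√(gD⁵h_f/L)·ln[ε/(3.7D) + √(3.17ν²L/(gD³h_f))]
√(gD⁵h_f/L) = √(9.81·0.584⁵·3.68/2080) = 0.03434
ε/(3.7D) = 2.55×10^-5; √(3.17ν²L/(gD³h_f)) = 3.57×10^-5
Q = -0.965·0.03434·ln(6.119×10^-5) = 0.3215 m³/s
Check: V = 1.20 m/s, Re = 5.94×10^5, f = 0.01412, h_f = 3.69 m ≈ 3.68 m ✓

Q ≈ 0.321 m³/s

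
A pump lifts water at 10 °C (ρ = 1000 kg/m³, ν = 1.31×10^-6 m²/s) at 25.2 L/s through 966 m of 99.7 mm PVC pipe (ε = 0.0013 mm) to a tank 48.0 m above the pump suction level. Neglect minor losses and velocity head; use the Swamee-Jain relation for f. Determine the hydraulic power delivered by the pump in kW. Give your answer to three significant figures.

V = 4Q/(πD²) = 3.228 m/s; Re = 2.46×10^5; ε/D = 1.30×10^-5; f = 0.01506
h_f = f(L/D)V²/2g = 77.51 m
Total head H = z + h_f = 48.0 + 77.51 = 125.5 m
P_hyd = ρgQH = 1000·9.81·0.0252·125.5 = 31.03 kW

P_hyd ≈ 31.0 kW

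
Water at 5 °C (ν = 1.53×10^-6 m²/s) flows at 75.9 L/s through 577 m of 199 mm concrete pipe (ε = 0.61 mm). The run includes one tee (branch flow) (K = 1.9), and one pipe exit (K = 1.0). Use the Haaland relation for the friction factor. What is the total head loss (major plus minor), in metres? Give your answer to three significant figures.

H_L ≈ 24.4 m

V = 4Q/(πD²) = 2.440 m/s; V²/2g = 0.3035 m
Re = 3.17×10^5, ε/D = 0.00307 → f = 0.02675 (Haaland)
Major: h_f = f(L/D)·V²/2g = 0.02675·2899·0.3035 = 23.55 m
Minor: ΣK = 2.90; h_m = ΣK·V²/2g = 0.8802 m
Total H_L = 23.55 + 0.8802 = 24.43 m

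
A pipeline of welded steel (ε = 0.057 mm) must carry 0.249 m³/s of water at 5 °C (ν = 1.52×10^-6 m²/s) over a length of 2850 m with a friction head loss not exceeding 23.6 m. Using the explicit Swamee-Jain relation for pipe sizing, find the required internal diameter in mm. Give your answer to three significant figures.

Swamee-Jain (Type III): D = 0.66·[ε^1.25·(LQ²/(gh_f))^4.75 + ν·Q^9.4·(L/(gh_f))^5.2]^0.04
LQ²/(gh_f) = 0.7632; L/(gh_f) = 12.31
Term 1 = ε^1.25·(…)^4.75 = 1.37×10^-6; Term 2 = ν·Q^9.4·(…)^5.2 = 1.50×10^-6
D = 0.66·(1.37×10^-6 + 1.50×10^-6)^0.04 = 0.3962 m = 396 mm
Check: V = 2.02 m/s, Re = 5.27×10^5, f = 0.01488, h_f = 22.3 m ≈ 23.6 m ✓

D ≈ 396 mm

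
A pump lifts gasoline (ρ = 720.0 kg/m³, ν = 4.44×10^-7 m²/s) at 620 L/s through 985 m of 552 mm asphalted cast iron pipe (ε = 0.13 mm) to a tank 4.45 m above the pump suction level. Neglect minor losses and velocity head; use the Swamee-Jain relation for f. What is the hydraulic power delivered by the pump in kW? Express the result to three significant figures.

V = 4Q/(πD²) = 2.591 m/s; Re = 3.22×10^6; ε/D = 2.36×10^-4; f = 0.01455
h_f = f(L/D)V²/2g = 8.883 m
Total head H = z + h_f = 4.45 + 8.883 = 13.33 m
P_hyd = ρgQH = 720.0·9.81·0.620·13.33 = 58.39 kW

P_hyd ≈ 58.4 kW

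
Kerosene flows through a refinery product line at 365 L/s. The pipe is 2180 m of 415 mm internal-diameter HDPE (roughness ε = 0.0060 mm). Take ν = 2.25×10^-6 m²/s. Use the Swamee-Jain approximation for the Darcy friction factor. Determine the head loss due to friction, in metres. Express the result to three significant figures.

V = 4Q/(πD²) = 4·0.365/(π·0.415²) = 2.698 m/s
Re = VD/ν = 2.698·0.415/2.25×10^-6 = 4.98×10^5 → turbulent
ε/D = 0.0060/415 = 1.45×10^-5
Swamee-Jain: f = 0.01333
h_f = f(L/D)V²/(2g) = 0.01333·(2180/0.415)·2.698²/(2·9.81) = 25.99 m

h_f ≈ 26.0 m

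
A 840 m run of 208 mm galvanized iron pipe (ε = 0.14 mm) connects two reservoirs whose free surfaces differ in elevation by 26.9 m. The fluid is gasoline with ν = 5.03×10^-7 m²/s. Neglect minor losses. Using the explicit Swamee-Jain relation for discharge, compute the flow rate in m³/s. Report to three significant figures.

Swamee-Jain (Type II): Q = -0.965·√(gD⁵h_f/L)·ln[ε/(3.7D) + √(3.17ν²L/(gD³h_f))]
√(gD⁵h_f/L) = √(9.81·0.208⁵·26.9/840) = 0.01106
ε/(3.7D) = 1.82×10^-4; √(3.17ν²L/(gD³h_f)) = 1.68×10^-5
Q = -0.965·0.01106·ln(1.988×10^-4) = 0.09096 m³/s
Check: V = 2.68 m/s, Re = 1.11×10^6, f = 0.01833, h_f = 27.0 m ≈ 26.9 m ✓

Q ≈ 0.0910 m³/s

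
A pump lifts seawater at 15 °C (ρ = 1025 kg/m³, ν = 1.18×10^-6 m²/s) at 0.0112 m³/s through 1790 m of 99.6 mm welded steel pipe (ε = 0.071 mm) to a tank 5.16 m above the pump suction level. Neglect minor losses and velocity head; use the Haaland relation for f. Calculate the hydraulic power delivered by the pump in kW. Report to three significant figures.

P_hyd ≈ 4.95 kW

V = 4Q/(πD²) = 1.438 m/s; Re = 1.21×10^5; ε/D = 7.13×10^-4; f = 0.02051
h_f = f(L/D)V²/2g = 38.82 m
Total head H = z + h_f = 5.16 + 38.82 = 43.98 m
P_hyd = ρgQH = 1025·9.81·0.0112·43.98 = 4.953 kW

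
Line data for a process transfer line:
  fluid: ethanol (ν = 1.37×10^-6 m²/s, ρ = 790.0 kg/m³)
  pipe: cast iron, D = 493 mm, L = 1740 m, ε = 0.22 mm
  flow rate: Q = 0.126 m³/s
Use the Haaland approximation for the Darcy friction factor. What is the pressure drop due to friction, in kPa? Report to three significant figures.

Δp ≈ 11.0 kPa

V = 4Q/(πD²) = 4·0.126/(π·0.493²) = 0.6601 m/s
Re = VD/ν = 0.6601·0.493/1.37×10^-6 = 2.38×10^5 → turbulent
ε/D = 0.22/493 = 4.46×10^-4
Haaland: f = 0.01808
h_f = f(L/D)V²/(2g) = 0.01808·(1740/0.493)·0.6601²/(2·9.81) = 1.417 m
Δp = ρg·h_f = 790.0·9.81·1.417 = 10.98 kPa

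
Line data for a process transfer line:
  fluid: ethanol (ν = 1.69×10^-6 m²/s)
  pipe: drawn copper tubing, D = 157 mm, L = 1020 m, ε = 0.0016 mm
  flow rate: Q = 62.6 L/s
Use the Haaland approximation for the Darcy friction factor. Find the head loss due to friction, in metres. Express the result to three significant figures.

h_f ≈ 49.9 m

V = 4Q/(πD²) = 4·0.0626/(π·0.157²) = 3.234 m/s
Re = VD/ν = 3.234·0.157/1.69×10^-6 = 3.00×10^5 → turbulent
ε/D = 0.0016/157 = 1.02×10^-5
Haaland: f = 0.01442
h_f = f(L/D)V²/(2g) = 0.01442·(1020/0.157)·3.234²/(2·9.81) = 49.93 m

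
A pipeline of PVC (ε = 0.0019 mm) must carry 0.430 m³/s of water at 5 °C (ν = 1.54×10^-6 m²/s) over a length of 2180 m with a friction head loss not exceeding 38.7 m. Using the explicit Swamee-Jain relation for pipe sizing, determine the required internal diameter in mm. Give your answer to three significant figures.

D ≈ 405 mm

Swamee-Jain (Type III): D = 0.66·[ε^1.25·(LQ²/(gh_f))^4.75 + ν·Q^9.4·(L/(gh_f))^5.2]^0.04
LQ²/(gh_f) = 1.062; L/(gh_f) = 5.742
Term 1 = ε^1.25·(…)^4.75 = 9.38×10^-8; Term 2 = ν·Q^9.4·(…)^5.2 = 4.89×10^-6
D = 0.66·(9.38×10^-8 + 4.89×10^-6)^0.04 = 0.4050 m = 405 mm
Check: V = 3.34 m/s, Re = 8.78×10^5, f = 0.01197, h_f = 36.6 m ≈ 38.7 m ✓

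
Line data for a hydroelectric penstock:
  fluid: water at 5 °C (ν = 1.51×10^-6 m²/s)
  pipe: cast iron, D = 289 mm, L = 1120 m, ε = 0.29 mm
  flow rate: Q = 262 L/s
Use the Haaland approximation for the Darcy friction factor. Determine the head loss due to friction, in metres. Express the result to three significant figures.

V = 4Q/(πD²) = 4·0.262/(π·0.289²) = 3.994 m/s
Re = VD/ν = 3.994·0.289/1.51×10^-6 = 7.64×10^5 → turbulent
ε/D = 0.29/289 = 0.00100
Haaland: f = 0.02004
h_f = f(L/D)V²/(2g) = 0.02004·(1120/0.289)·3.994²/(2·9.81) = 63.14 m

h_f ≈ 63.1 m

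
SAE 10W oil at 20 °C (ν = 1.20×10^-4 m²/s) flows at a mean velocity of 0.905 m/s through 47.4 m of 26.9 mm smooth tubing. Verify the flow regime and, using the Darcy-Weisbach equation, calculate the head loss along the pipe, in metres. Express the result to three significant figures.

h_f ≈ 23.2 m

Re = VD/ν = 0.905·0.02690/1.20×10^-4 = 203 → laminar (Re < 2300)
f = 64/Re = 0.3155
h_f = f(L/D)V²/(2g) = 0.3155·(47.4/0.02690)·0.905²/(2·9.81) = 23.21 m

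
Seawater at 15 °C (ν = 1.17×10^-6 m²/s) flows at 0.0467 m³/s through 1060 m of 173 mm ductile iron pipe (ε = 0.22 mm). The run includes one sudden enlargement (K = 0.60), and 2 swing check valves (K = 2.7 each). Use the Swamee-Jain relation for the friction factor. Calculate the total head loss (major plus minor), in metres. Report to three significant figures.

H_L ≈ 28.1 m

V = 4Q/(πD²) = 1.987 m/s; V²/2g = 0.2012 m
Re = 2.94×10^5, ε/D = 0.00127 → f = 0.02182 (Swamee-Jain)
Major: h_f = f(L/D)·V²/2g = 0.02182·6127·0.2012 = 26.90 m
Minor: ΣK = 6.00; h_m = ΣK·V²/2g = 1.207 m
Total H_L = 26.90 + 1.207 = 28.11 m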